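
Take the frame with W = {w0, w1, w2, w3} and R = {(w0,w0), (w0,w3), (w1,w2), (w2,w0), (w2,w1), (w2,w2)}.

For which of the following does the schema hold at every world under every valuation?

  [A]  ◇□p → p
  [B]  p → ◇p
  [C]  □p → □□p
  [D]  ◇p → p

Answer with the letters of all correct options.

none

R is not reflexive: not w1 R w1.
R is not symmetric: w0 R w3 but not w3 R w0.
R is not transitive: w1 R w2 and w2 R w0 but not w1 R w0.
R is not a subset of the identity: w0 R w3 with w0 ≠ w3.
(A) the dual of axiom B: valid iff R is symmetric. R is not symmetric — not valid.
(B) p → ◇p is the dual of axiom T; it is valid on a frame exactly when R is reflexive. R is not reflexive, so not valid.
(C) □p → □□p is axiom 4, which corresponds to transitivity. R is not transitive — not valid.
(D) ◇p → p (the converse of T) corresponds to R being a subset of the identity. Here R ⊄ identity, so not valid.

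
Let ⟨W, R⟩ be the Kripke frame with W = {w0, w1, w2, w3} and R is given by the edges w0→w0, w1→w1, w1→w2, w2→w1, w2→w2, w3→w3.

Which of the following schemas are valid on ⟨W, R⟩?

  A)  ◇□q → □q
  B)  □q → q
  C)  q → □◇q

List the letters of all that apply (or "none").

A, B, C

R is reflexive: each world relates to itself.
R is symmetric: every R-edge is matched by its reverse.
R is euclidean: any two R-successors of the same world are R-related.
(A) ◇□q → □q is the dual of axiom 5; it is valid on a frame exactly when R is euclidean. R is euclidean, so valid.
(B) □q → q is axiom T; it is valid on a frame exactly when R is reflexive. R is reflexive, so valid.
(C) q → □◇q is axiom B, which corresponds to symmetry. R is symmetric — valid.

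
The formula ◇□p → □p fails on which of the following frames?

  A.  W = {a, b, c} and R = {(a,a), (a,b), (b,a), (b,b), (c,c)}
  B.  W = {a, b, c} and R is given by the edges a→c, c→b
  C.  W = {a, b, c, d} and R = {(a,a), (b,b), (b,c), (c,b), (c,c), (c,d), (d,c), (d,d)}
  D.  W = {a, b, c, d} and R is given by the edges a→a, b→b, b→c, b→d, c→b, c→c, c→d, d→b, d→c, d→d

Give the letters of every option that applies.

B, C

The schema ◇□p → □p is the dual of axiom 5; it is valid on a frame iff R is euclidean.
(A) R is euclidean (any two R-successors of the same world are R-related), so the schema is valid here.
(B) R is not euclidean (a R c and a R c but not c R c), so the schema fails here.
(C) R is not euclidean (c R b and c R d but not b R d), so the schema fails here.
(D) R is euclidean (any two R-successors of the same world are R-related), so the schema is valid here.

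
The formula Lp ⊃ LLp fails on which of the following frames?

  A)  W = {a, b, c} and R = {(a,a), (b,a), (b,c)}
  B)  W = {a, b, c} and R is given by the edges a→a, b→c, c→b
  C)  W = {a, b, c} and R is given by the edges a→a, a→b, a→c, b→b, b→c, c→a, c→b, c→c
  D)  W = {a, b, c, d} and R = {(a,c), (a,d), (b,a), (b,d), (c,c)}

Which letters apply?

The schema Lp ⊃ LLp is axiom 4; it is valid on a frame iff R is transitive.
(A) R is transitive (R is closed under composition), so the schema is valid here.
(B) R is not transitive (b R c and c R b but not b R b), so the schema fails here.
(C) R is not transitive (b R c and c R a but not b R a), so the schema fails here.
(D) R is not transitive (b R a and a R c but not b R c), so the schema fails here.

B, C, D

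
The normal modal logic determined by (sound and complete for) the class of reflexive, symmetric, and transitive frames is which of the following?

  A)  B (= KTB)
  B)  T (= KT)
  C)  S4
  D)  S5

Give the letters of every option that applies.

D

(A) B (= KTB) is determined by the class of reflexive and symmetric frames.
(B) T (= KT) is determined by the class of reflexive frames.
(C) S4 is determined by the class of reflexive and transitive frames.
(D) S5 is determined by exactly this class.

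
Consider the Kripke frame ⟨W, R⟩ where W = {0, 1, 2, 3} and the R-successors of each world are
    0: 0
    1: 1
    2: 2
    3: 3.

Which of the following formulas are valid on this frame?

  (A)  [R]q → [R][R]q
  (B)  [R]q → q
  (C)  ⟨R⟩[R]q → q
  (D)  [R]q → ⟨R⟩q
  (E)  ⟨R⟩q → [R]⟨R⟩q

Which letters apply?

A, B, C, D, E

R is reflexive: each world relates to itself.
R is symmetric: every R-edge is matched by its reverse.
R is transitive: R is closed under composition.
R is euclidean: any two R-successors of the same world are R-related.
R is serial: every world has an R-successor.
(A) axiom 4: valid iff R is transitive. R is transitive — valid.
(B) axiom T: valid iff R is reflexive. R is reflexive — valid.
(C) ⟨R⟩[R]q → q (the dual of axiom B) characterises the symmetric frames. R is symmetric — valid.
(D) [R]q → ⟨R⟩q (axiom D) characterises the serial frames. R is serial — valid.
(E) ⟨R⟩q → [R]⟨R⟩q is axiom 5; it is valid on a frame exactly when R is euclidean. R is euclidean, so valid.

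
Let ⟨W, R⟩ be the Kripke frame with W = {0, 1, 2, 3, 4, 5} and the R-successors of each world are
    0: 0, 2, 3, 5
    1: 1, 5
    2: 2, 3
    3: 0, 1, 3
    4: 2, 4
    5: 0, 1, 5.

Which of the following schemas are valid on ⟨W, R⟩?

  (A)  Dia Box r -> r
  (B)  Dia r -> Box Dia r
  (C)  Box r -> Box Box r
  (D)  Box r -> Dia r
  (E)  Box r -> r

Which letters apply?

R is reflexive: each world relates to itself.
R is not symmetric: 0 R 2 but not 2 R 0.
R is not transitive: 0 R 3 and 3 R 1 but not 0 R 1.
R is not euclidean: 0 R 2 and 0 R 0 but not 2 R 0.
R is serial: every world has an R-successor.
(A) Dia Box r -> r is the dual of axiom B, which corresponds to symmetry. R is not symmetric — not valid.
(B) Dia r -> Box Dia r is axiom 5; it is valid on a frame exactly when R is euclidean. R is not euclidean, so not valid.
(C) Box r -> Box Box r is axiom 4, which corresponds to transitivity. R is not transitive — not valid.
(D) Box r -> Dia r is axiom D, which corresponds to seriality. R is serial — valid.
(E) axiom T: valid iff R is reflexive. R is reflexive — valid.

D, E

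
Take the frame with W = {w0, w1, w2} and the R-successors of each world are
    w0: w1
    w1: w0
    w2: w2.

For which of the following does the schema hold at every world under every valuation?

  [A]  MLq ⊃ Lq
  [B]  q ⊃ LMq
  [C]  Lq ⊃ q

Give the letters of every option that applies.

B

R is not reflexive: not w0 R w0.
R is symmetric: every R-edge is matched by its reverse.
R is not euclidean: w0 R w1 and w0 R w1 but not w1 R w1.
(A) MLq ⊃ Lq (the dual of axiom 5) characterises the euclidean frames. R is not euclidean — not valid.
(B) q ⊃ LMq is axiom B; it is valid on a frame exactly when R is symmetric. R is symmetric, so valid.
(C) Lq ⊃ q (axiom T) characterises the reflexive frames. R is not reflexive — not valid.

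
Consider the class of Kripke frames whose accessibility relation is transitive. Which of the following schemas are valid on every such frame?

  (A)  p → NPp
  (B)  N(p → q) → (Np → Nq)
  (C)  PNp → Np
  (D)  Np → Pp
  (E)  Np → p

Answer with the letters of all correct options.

(A) axiom B: valid iff R is symmetric. Such an R need not be symmetric — not valid.
(B) N(p → q) → (Np → Nq) is axiom K, valid on every Kripke frame — valid.
(C) PNp → Np is the dual of axiom 5; it is valid on a frame exactly when R is euclidean. Such an R need not be euclidean, so not valid.
(D) Np → Pp is axiom D; it is valid on a frame exactly when R is serial. Such an R need not be serial, so not valid.
(E) Np → p (axiom T) characterises the reflexive frames. Such an R need not be reflexive — not valid.

B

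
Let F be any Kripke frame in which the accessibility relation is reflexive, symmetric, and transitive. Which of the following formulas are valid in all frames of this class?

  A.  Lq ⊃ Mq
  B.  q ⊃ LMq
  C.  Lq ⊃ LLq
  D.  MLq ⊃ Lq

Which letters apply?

A relation that is reflexive, symmetric, and transitive is also euclidean and serial.
(A) axiom D: valid iff R is serial. Every such R is serial — valid.
(B) q ⊃ LMq (axiom B) characterises the symmetric frames. Every such R is symmetric — valid.
(C) axiom 4: valid iff R is transitive. Every such R is transitive — valid.
(D) MLq ⊃ Lq (the dual of axiom 5) characterises the euclidean frames. Every such R is euclidean — valid.

A, B, C, D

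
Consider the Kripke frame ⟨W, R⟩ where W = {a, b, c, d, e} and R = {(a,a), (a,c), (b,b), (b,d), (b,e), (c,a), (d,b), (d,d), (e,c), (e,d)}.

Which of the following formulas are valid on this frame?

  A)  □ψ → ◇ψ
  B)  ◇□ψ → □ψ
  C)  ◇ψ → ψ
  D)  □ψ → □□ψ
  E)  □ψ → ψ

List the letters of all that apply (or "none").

R is not reflexive: not c R c.
R is not transitive: b R e and e R c but not b R c.
R is not euclidean: b R d and b R e but not d R e.
R is serial: every world has an R-successor.
R is not a subset of the identity: a R c with a ≠ c.
(A) □ψ → ◇ψ (axiom D) characterises the serial frames. R is serial — valid.
(B) the dual of axiom 5: valid iff R is euclidean. R is not euclidean — not valid.
(C) ◇ψ → ψ is the converse of T; it holds exactly when R ⊆ identity. Here R ⊄ identity — not valid.
(D) □ψ → □□ψ is axiom 4; it is valid on a frame exactly when R is transitive. R is not transitive, so not valid.
(E) □ψ → ψ is axiom T; it is valid on a frame exactly when R is reflexive. R is not reflexive, so not valid.

A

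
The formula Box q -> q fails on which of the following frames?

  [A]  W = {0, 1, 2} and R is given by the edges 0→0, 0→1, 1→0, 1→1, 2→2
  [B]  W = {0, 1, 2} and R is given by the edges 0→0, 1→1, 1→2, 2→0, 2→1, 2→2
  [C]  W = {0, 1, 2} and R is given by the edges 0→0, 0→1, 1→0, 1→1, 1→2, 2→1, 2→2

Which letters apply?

none

The schema Box q -> q is axiom T; it is valid on a frame iff R is reflexive.
(A) R is reflexive (each world relates to itself), so the schema is valid here.
(B) R is reflexive (each world relates to itself), so the schema is valid here.
(C) R is reflexive (each world relates to itself), so the schema is valid here.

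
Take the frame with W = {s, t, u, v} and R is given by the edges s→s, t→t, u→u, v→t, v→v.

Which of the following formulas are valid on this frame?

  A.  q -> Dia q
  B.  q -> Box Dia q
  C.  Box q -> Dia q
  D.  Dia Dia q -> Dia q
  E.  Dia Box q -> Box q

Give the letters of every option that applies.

R is reflexive: each world relates to itself.
R is not symmetric: v R t but not t R v.
R is transitive: R is closed under composition.
R is not euclidean: v R t and v R v but not t R v.
R is serial: every world has an R-successor.
(A) q -> Dia q is the dual of axiom T; it is valid on a frame exactly when R is reflexive. R is reflexive, so valid.
(B) q -> Box Dia q (axiom B) characterises the symmetric frames. R is not symmetric — not valid.
(C) axiom D: valid iff R is serial. R is serial — valid.
(D) Dia Dia q -> Dia q is the dual of axiom 4; it is valid on a frame exactly when R is transitive. R is transitive, so valid.
(E) Dia Box q -> Box q (the dual of axiom 5) characterises the euclidean frames. R is not euclidean — not valid.

A, C, D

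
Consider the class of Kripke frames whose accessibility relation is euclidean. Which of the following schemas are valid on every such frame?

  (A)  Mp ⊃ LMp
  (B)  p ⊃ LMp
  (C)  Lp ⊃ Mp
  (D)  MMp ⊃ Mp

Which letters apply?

(A) axiom 5: valid iff R is euclidean. Every such R is euclidean — valid.
(B) p ⊃ LMp (axiom B) characterises the symmetric frames. Such an R need not be symmetric — not valid.
(C) Lp ⊃ Mp is axiom D, which corresponds to seriality. Such an R need not be serial — not valid.
(D) MMp ⊃ Mp (the dual of axiom 4) characterises the transitive frames. Such an R need not be transitive — not valid.

A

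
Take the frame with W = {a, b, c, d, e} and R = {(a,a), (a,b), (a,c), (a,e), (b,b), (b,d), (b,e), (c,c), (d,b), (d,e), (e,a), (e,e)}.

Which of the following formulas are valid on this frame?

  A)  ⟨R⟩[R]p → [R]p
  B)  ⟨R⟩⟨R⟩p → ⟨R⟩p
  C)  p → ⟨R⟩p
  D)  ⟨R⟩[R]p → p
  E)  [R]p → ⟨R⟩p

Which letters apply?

E

R is not reflexive: not d R d.
R is not symmetric: a R b but not b R a.
R is not transitive: a R b and b R d but not a R d.
R is not euclidean: a R b and a R a but not b R a.
R is serial: every world has an R-successor.
(A) ⟨R⟩[R]p → [R]p is the dual of axiom 5, which corresponds to the euclidean property. R is not euclidean — not valid.
(B) ⟨R⟩⟨R⟩p → ⟨R⟩p (the dual of axiom 4) characterises the transitive frames. R is not transitive — not valid.
(C) p → ⟨R⟩p (the dual of axiom T) characterises the reflexive frames. R is not reflexive — not valid.
(D) ⟨R⟩[R]p → p (the dual of axiom B) characterises the symmetric frames. R is not symmetric — not valid.
(E) axiom D: valid iff R is serial. R is serial — valid.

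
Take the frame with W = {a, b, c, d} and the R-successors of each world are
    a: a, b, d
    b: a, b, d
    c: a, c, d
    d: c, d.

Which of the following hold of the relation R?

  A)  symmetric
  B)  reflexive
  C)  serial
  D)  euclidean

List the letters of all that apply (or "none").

(A) not symmetric: a R d but not d R a.
(B) reflexive: each world relates to itself.
(C) serial: every world has an R-successor.
(D) not euclidean: a R d and a R a but not d R a.

B, C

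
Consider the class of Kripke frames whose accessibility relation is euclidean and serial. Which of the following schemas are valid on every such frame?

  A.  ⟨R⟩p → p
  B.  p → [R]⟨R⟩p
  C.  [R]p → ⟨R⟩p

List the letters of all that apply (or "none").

C

(A) ⟨R⟩p → p is the converse of T; it holds exactly when R ⊆ identity. Such an R need not be a subset of the identity — not valid.
(B) p → [R]⟨R⟩p (axiom B) characterises the symmetric frames. Such an R need not be symmetric — not valid.
(C) [R]p → ⟨R⟩p is axiom D; it is valid on a frame exactly when R is serial. Every such R is serial, so valid.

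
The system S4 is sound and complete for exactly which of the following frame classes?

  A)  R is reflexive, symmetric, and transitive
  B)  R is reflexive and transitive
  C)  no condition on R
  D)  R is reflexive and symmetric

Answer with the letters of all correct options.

B

(A) this class determines S5, not S4.
(B) S4 is sound and complete for exactly this class.
(C) this class determines K, not S4.
(D) this class determines B (= KTB), not S4.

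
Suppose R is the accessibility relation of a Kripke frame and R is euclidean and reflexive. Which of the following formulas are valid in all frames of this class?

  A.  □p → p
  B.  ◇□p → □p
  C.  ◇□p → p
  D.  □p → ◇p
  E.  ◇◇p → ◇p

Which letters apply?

A, B, C, D, E

A reflexive euclidean relation is also symmetric (from wRw and wRv the euclidean condition gives vRw) and hence transitive; it is an equivalence relation.
(A) □p → p (axiom T) characterises the reflexive frames. Every such R is reflexive — valid.
(B) ◇□p → □p is the dual of axiom 5; it is valid on a frame exactly when R is euclidean. Every such R is euclidean, so valid.
(C) ◇□p → p (the dual of axiom B) characterises the symmetric frames. Every such R is symmetric — valid.
(D) □p → ◇p (axiom D) characterises the serial frames. Every such R is serial — valid.
(E) ◇◇p → ◇p (the dual of axiom 4) characterises the transitive frames. Every such R is transitive — valid.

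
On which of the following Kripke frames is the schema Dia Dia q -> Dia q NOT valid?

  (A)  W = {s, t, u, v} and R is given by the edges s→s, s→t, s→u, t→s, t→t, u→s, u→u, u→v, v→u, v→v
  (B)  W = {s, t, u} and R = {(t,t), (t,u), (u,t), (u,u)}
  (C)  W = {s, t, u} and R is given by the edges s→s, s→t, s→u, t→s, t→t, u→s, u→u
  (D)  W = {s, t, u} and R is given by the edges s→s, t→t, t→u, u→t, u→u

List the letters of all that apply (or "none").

The schema Dia Dia q -> Dia q is the dual of axiom 4; it is valid on a frame iff R is transitive.
(A) R is not transitive (s R u and u R v but not s R v), so the schema fails here.
(B) R is transitive (R is closed under composition), so the schema is valid here.
(C) R is not transitive (t R s and s R u but not t R u), so the schema fails here.
(D) R is transitive (R is closed under composition), so the schema is valid here.

A, C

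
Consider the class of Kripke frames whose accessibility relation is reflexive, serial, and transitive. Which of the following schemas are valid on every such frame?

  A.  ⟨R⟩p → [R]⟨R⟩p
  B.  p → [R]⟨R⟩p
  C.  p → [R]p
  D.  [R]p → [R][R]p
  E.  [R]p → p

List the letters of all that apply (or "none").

D, E

(A) ⟨R⟩p → [R]⟨R⟩p is axiom 5, which corresponds to the euclidean property. Such an R need not be euclidean — not valid.
(B) p → [R]⟨R⟩p is axiom B; it is valid on a frame exactly when R is symmetric. Such an R need not be symmetric, so not valid.
(C) p → [R]p is valid only on frames where every R-edge is a self-loop. Such an R need not be a subset of the identity — not valid.
(D) [R]p → [R][R]p is axiom 4; it is valid on a frame exactly when R is transitive. Every such R is transitive, so valid.
(E) [R]p → p is axiom T; it is valid on a frame exactly when R is reflexive. Every such R is reflexive, so valid.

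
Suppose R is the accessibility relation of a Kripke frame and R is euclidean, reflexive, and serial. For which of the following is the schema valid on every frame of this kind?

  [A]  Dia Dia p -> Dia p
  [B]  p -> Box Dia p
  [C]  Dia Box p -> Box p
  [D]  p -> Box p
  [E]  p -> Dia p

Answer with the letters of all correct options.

A, B, C, E

A relation that is euclidean, reflexive, and serial is also symmetric and transitive.
(A) the dual of axiom 4: valid iff R is transitive. Every such R is transitive — valid.
(B) p -> Box Dia p is axiom B, which corresponds to symmetry. Every such R is symmetric — valid.
(C) Dia Box p -> Box p (the dual of axiom 5) characterises the euclidean frames. Every such R is euclidean — valid.
(D) p -> Box p (equivalent to ◇p→p) corresponds to R being a subset of the identity. Such an R need not be a subset of the identity, so not valid.
(E) p -> Dia p is the dual of axiom T, which corresponds to reflexivity. Every such R is reflexive — valid.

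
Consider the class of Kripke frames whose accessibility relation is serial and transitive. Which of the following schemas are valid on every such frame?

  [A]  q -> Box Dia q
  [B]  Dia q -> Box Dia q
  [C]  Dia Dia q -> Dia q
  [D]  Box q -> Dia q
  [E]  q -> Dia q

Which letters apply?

(A) axiom B: valid iff R is symmetric. Such an R need not be symmetric — not valid.
(B) Dia q -> Box Dia q is axiom 5; it is valid on a frame exactly when R is euclidean. Such an R need not be euclidean, so not valid.
(C) Dia Dia q -> Dia q is the dual of axiom 4; it is valid on a frame exactly when R is transitive. Every such R is transitive, so valid.
(D) Box q -> Dia q (axiom D) characterises the serial frames. Every such R is serial — valid.
(E) q -> Dia q is the dual of axiom T; it is valid on a frame exactly when R is reflexive. Such an R need not be reflexive, so not valid.

C, D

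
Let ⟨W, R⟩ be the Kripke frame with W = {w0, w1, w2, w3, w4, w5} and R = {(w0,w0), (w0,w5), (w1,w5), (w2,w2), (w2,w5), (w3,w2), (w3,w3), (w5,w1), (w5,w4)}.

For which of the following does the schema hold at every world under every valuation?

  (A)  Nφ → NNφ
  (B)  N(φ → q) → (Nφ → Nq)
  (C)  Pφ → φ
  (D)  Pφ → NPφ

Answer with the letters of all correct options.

B

R is not transitive: w0 R w5 and w5 R w1 but not w0 R w1.
R is not euclidean: w0 R w5 and w0 R w0 but not w5 R w0.
R is not a subset of the identity: w0 R w5 with w0 ≠ w5.
(A) Nφ → NNφ is axiom 4, which corresponds to transitivity. R is not transitive — not valid.
(B) N(φ → q) → (Nφ → Nq) is the K axiom; it holds on all frames — valid.
(C) Pφ → φ is valid only on frames where every R-edge is a self-loop. Here R ⊄ identity — not valid.
(D) Pφ → NPφ (axiom 5) characterises the euclidean frames. R is not euclidean — not valid.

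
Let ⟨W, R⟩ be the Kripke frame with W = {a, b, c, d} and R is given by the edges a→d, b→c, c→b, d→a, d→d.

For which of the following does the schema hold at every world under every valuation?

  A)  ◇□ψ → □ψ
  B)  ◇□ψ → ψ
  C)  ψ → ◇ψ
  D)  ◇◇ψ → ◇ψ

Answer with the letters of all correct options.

B

R is not reflexive: not a R a.
R is symmetric: every R-edge is matched by its reverse.
R is not transitive: a R d and d R a but not a R a.
R is not euclidean: b R c and b R c but not c R c.
(A) the dual of axiom 5: valid iff R is euclidean. R is not euclidean — not valid.
(B) ◇□ψ → ψ is the dual of axiom B; it is valid on a frame exactly when R is symmetric. R is symmetric, so valid.
(C) ψ → ◇ψ is the dual of axiom T, which corresponds to reflexivity. R is not reflexive — not valid.
(D) the dual of axiom 4: valid iff R is transitive. R is not transitive — not valid.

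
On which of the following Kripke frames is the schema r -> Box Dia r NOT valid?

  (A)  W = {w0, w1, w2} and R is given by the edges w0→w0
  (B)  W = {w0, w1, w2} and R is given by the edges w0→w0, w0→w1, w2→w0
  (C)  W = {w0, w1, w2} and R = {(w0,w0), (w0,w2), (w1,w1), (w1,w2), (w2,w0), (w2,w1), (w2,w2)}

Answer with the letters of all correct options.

B

The schema r -> Box Dia r is axiom B; it is valid on a frame iff R is symmetric.
(A) R is symmetric (every R-edge is matched by its reverse), so the schema is valid here.
(B) R is not symmetric (w0 R w1 but not w1 R w0), so the schema fails here.
(C) R is symmetric (every R-edge is matched by its reverse), so the schema is valid here.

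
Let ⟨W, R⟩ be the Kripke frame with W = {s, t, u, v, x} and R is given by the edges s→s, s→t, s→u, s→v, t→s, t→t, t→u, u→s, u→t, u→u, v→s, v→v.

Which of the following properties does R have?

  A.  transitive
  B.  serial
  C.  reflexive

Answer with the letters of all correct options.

(A) not transitive: t R s and s R v but not t R v.
(B) not serial: x has no R-successor.
(C) not reflexive: not x R x.

none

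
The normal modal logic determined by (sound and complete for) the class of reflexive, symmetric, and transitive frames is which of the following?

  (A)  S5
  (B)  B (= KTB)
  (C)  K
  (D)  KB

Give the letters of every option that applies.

A

(A) S5 is determined by exactly this class.
(B) B (= KTB) is determined by the class of reflexive and symmetric frames.
(C) K is determined by the class of arbitrary frames.
(D) KB is determined by the class of symmetric frames.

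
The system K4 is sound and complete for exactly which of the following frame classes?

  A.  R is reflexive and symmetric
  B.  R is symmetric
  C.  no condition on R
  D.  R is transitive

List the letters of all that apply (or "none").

(A) this class determines B (= KTB), not K4.
(B) this class determines KB, not K4.
(C) this class determines K, not K4.
(D) K4 is sound and complete for exactly this class.

D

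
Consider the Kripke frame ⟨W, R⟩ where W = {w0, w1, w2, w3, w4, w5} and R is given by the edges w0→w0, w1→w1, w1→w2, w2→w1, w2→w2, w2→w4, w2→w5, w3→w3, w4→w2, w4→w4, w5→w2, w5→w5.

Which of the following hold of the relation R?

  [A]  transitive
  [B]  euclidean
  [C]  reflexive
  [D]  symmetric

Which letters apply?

C, D

(A) not transitive: w1 R w2 and w2 R w4 but not w1 R w4.
(B) not euclidean: w2 R w1 and w2 R w4 but not w1 R w4.
(C) reflexive: each world relates to itself.
(D) symmetric: every R-edge is matched by its reverse.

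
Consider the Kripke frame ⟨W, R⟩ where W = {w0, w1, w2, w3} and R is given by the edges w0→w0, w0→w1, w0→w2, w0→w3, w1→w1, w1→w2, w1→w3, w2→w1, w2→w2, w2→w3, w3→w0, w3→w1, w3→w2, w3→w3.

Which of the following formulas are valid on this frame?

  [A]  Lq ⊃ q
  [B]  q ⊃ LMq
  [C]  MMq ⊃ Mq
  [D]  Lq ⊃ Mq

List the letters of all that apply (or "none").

A, D

R is reflexive: each world relates to itself.
R is not symmetric: w0 R w1 but not w1 R w0.
R is not transitive: w1 R w3 and w3 R w0 but not w1 R w0.
R is serial: every world has an R-successor.
(A) Lq ⊃ q is axiom T, which corresponds to reflexivity. R is reflexive — valid.
(B) axiom B: valid iff R is symmetric. R is not symmetric — not valid.
(C) MMq ⊃ Mq is the dual of axiom 4; it is valid on a frame exactly when R is transitive. R is not transitive, so not valid.
(D) Lq ⊃ Mq is axiom D, which corresponds to seriality. R is serial — valid.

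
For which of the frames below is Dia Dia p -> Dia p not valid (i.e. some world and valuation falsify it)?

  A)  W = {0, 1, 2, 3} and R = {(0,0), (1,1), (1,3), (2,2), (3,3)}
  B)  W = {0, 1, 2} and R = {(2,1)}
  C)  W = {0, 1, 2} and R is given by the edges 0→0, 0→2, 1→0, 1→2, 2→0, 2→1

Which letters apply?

The schema Dia Dia p -> Dia p is the dual of axiom 4; it is valid on a frame iff R is transitive.
(A) R is transitive (R is closed under composition), so the schema is valid here.
(B) R is transitive (R is closed under composition), so the schema is valid here.
(C) R is not transitive (0 R 2 and 2 R 1 but not 0 R 1), so the schema fails here.

C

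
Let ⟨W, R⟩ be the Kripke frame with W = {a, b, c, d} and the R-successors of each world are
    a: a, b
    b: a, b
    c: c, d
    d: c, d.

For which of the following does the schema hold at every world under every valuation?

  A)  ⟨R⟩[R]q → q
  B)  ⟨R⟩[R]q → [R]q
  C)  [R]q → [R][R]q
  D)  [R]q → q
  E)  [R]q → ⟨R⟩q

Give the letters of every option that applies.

R is reflexive: each world relates to itself.
R is symmetric: every R-edge is matched by its reverse.
R is transitive: R is closed under composition.
R is euclidean: any two R-successors of the same world are R-related.
R is serial: every world has an R-successor.
(A) ⟨R⟩[R]q → q is the dual of axiom B, which corresponds to symmetry. R is symmetric — valid.
(B) the dual of axiom 5: valid iff R is euclidean. R is euclidean — valid.
(C) [R]q → [R][R]q is axiom 4; it is valid on a frame exactly when R is transitive. R is transitive, so valid.
(D) axiom T: valid iff R is reflexive. R is reflexive — valid.
(E) axiom D: valid iff R is serial. R is serial — valid.

A, B, C, D, E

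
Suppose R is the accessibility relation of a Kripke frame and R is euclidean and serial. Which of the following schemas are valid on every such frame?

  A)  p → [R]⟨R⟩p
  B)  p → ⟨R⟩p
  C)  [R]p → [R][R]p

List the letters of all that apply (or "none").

(A) p → [R]⟨R⟩p (axiom B) characterises the symmetric frames. Such an R need not be symmetric — not valid.
(B) p → ⟨R⟩p is the dual of axiom T; it is valid on a frame exactly when R is reflexive. Such an R need not be reflexive, so not valid.
(C) [R]p → [R][R]p (axiom 4) characterises the transitive frames. Such an R need not be transitive — not valid.

none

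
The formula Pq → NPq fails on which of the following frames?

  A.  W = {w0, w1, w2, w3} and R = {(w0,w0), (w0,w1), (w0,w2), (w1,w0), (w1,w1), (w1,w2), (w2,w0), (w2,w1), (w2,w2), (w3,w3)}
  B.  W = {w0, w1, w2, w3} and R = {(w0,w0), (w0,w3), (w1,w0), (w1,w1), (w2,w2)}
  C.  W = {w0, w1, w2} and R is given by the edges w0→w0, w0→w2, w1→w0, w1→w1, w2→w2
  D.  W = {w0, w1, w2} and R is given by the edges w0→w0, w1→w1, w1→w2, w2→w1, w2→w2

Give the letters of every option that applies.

The schema Pq → NPq is axiom 5; it is valid on a frame iff R is euclidean.
(A) R is euclidean (any two R-successors of the same world are R-related), so the schema is valid here.
(B) R is not euclidean (w0 R w3 and w0 R w0 but not w3 R w0), so the schema fails here.
(C) R is not euclidean (w0 R w2 and w0 R w0 but not w2 R w0), so the schema fails here.
(D) R is euclidean (any two R-successors of the same world are R-related), so the schema is valid here.

B, C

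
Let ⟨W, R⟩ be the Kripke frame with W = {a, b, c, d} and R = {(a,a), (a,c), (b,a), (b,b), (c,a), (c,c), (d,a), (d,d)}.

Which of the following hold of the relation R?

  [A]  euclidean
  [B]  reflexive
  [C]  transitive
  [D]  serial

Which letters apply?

B, D

(A) not euclidean: b R a and b R b but not a R b.
(B) reflexive: each world relates to itself.
(C) not transitive: b R a and a R c but not b R c.
(D) serial: every world has an R-successor.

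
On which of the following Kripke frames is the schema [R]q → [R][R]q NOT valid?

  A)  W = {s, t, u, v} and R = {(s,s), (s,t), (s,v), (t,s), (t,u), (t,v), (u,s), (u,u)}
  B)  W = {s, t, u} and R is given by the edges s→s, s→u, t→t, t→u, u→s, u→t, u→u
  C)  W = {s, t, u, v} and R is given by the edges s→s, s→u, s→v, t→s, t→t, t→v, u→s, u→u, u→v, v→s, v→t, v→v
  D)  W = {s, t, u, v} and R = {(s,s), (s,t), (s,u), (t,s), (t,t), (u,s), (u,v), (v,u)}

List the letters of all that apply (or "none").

A, B, C, D

The schema [R]q → [R][R]q is axiom 4; it is valid on a frame iff R is transitive.
(A) R is not transitive (s R t and t R u but not s R u), so the schema fails here.
(B) R is not transitive (s R u and u R t but not s R t), so the schema fails here.
(C) R is not transitive (s R v and v R t but not s R t), so the schema fails here.
(D) R is not transitive (s R u and u R v but not s R v), so the schema fails here.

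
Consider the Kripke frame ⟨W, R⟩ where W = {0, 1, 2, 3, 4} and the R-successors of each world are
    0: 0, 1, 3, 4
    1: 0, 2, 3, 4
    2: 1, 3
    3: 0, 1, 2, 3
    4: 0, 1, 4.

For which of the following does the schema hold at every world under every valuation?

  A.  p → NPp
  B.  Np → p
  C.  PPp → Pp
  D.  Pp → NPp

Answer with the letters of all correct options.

A

R is not reflexive: not 1 R 1.
R is symmetric: every R-edge is matched by its reverse.
R is not transitive: 0 R 1 and 1 R 2 but not 0 R 2.
R is not euclidean: 0 R 3 and 0 R 4 but not 3 R 4.
(A) axiom B: valid iff R is symmetric. R is symmetric — valid.
(B) axiom T: valid iff R is reflexive. R is not reflexive — not valid.
(C) PPp → Pp is the dual of axiom 4; it is valid on a frame exactly when R is transitive. R is not transitive, so not valid.
(D) Pp → NPp is axiom 5; it is valid on a frame exactly when R is euclidean. R is not euclidean, so not valid.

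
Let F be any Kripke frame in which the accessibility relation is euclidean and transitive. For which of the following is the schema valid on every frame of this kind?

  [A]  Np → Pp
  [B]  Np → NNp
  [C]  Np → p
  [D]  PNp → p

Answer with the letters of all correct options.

B

(A) Np → Pp is axiom D, which corresponds to seriality. Such an R need not be serial — not valid.
(B) axiom 4: valid iff R is transitive. Every such R is transitive — valid.
(C) Np → p (axiom T) characterises the reflexive frames. Such an R need not be reflexive — not valid.
(D) PNp → p (the dual of axiom B) characterises the symmetric frames. Such an R need not be symmetric — not valid.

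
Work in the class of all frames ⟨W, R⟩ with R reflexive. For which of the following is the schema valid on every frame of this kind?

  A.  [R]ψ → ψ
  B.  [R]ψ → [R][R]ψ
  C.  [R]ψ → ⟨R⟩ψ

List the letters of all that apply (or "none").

A reflexive relation is serial.
(A) [R]ψ → ψ is axiom T, which corresponds to reflexivity. Every such R is reflexive — valid.
(B) [R]ψ → [R][R]ψ is axiom 4; it is valid on a frame exactly when R is transitive. Such an R need not be transitive, so not valid.
(C) [R]ψ → ⟨R⟩ψ (axiom D) characterises the serial frames. Every such R is serial — valid.

A, C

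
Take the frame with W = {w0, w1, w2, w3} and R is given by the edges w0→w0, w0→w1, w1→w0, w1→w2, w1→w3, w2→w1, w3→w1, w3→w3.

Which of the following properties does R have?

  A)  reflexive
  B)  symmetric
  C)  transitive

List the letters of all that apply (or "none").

(A) not reflexive: not w1 R w1.
(B) symmetric: every R-edge is matched by its reverse.
(C) not transitive: w0 R w1 and w1 R w2 but not w0 R w2.

B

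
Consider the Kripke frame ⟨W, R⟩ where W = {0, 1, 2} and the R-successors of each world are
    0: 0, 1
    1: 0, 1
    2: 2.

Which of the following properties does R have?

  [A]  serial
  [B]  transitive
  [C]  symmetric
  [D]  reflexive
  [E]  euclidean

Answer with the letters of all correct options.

A, B, C, D, E

(A) serial: every world has an R-successor.
(B) transitive: R is closed under composition.
(C) symmetric: every R-edge is matched by its reverse.
(D) reflexive: each world relates to itself.
(E) euclidean: any two R-successors of the same world are R-related.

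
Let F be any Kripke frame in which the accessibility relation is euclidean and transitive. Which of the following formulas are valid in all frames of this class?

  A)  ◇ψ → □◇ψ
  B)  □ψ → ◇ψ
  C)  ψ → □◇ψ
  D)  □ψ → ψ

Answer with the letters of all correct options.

A

(A) ◇ψ → □◇ψ (axiom 5) characterises the euclidean frames. Every such R is euclidean — valid.
(B) □ψ → ◇ψ (axiom D) characterises the serial frames. Such an R need not be serial — not valid.
(C) ψ → □◇ψ (axiom B) characterises the symmetric frames. Such an R need not be symmetric — not valid.
(D) □ψ → ψ is axiom T, which corresponds to reflexivity. Such an R need not be reflexive — not valid.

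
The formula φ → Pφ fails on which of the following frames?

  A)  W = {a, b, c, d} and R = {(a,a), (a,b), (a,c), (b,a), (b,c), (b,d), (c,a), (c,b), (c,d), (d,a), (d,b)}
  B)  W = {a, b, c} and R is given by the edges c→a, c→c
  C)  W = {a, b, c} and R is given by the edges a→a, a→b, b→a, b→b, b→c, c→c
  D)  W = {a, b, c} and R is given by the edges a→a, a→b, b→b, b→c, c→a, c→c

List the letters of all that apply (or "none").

The schema φ → Pφ is the dual of axiom T; it is valid on a frame iff R is reflexive.
(A) R is not reflexive (not b R b), so the schema fails here.
(B) R is not reflexive (not a R a), so the schema fails here.
(C) R is reflexive (each world relates to itself), so the schema is valid here.
(D) R is reflexive (each world relates to itself), so the schema is valid here.

A, B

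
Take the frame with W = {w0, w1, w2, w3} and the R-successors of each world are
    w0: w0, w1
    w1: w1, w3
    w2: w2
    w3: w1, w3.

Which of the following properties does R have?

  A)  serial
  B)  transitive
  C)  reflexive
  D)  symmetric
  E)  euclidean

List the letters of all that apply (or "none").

(A) serial: every world has an R-successor.
(B) not transitive: w0 R w1 and w1 R w3 but not w0 R w3.
(C) reflexive: each world relates to itself.
(D) not symmetric: w0 R w1 but not w1 R w0.
(E) not euclidean: w0 R w1 and w0 R w0 but not w1 R w0.

A, C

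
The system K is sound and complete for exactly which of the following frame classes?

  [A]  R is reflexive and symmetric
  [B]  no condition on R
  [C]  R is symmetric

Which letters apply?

B

(A) this class determines B (= KTB), not K.
(B) K is sound and complete for exactly this class.
(C) this class determines KB, not K.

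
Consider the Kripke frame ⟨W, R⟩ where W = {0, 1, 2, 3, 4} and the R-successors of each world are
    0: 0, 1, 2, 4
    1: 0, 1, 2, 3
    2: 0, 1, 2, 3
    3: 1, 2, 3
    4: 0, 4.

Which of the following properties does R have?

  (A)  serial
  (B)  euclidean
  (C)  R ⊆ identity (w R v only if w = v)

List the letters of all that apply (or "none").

A

(A) serial: every world has an R-successor.
(B) not euclidean: 0 R 1 and 0 R 4 but not 1 R 4.
(C) not ⊆ identity: 0 R 1 with 0 ≠ 1.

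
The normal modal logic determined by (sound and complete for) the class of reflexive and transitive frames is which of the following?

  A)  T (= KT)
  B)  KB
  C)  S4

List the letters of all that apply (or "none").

(A) T (= KT) is determined by the class of reflexive frames.
(B) KB is determined by the class of symmetric frames.
(C) S4 is determined by exactly this class.

C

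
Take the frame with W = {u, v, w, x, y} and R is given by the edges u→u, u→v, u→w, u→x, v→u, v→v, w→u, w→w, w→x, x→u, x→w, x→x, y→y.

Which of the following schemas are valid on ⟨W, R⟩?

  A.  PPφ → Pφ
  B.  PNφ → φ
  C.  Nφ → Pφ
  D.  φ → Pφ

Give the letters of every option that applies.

B, C, D

R is reflexive: each world relates to itself.
R is symmetric: every R-edge is matched by its reverse.
R is not transitive: v R u and u R w but not v R w.
R is serial: every world has an R-successor.
(A) PPφ → Pφ (the dual of axiom 4) characterises the transitive frames. R is not transitive — not valid.
(B) the dual of axiom B: valid iff R is symmetric. R is symmetric — valid.
(C) Nφ → Pφ is axiom D, which corresponds to seriality. R is serial — valid.
(D) φ → Pφ is the dual of axiom T, which corresponds to reflexivity. R is reflexive — valid.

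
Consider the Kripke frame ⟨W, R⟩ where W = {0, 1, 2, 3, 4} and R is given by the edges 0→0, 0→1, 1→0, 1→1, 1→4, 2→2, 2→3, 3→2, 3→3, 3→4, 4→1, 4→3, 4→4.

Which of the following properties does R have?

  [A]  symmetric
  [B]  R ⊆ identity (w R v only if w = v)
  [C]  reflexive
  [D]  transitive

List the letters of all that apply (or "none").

A, C

(A) symmetric: every R-edge is matched by its reverse.
(B) not ⊆ identity: 0 R 1 with 0 ≠ 1.
(C) reflexive: each world relates to itself.
(D) not transitive: 0 R 1 and 1 R 4 but not 0 R 4.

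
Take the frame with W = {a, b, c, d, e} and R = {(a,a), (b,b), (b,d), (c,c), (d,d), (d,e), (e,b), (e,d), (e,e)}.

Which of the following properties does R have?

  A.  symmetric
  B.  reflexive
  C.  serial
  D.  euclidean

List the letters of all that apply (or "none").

(A) not symmetric: b R d but not d R b.
(B) reflexive: each world relates to itself.
(C) serial: every world has an R-successor.
(D) not euclidean: b R d and b R b but not d R b.

B, C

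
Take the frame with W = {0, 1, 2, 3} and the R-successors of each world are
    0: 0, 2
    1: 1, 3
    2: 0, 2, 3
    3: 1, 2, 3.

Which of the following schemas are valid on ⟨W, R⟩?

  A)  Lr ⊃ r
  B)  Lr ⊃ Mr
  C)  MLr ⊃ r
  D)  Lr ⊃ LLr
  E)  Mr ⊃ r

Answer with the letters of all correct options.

A, B, C

R is reflexive: each world relates to itself.
R is symmetric: every R-edge is matched by its reverse.
R is not transitive: 0 R 2 and 2 R 3 but not 0 R 3.
R is serial: every world has an R-successor.
R is not a subset of the identity: 0 R 2 with 0 ≠ 2.
(A) Lr ⊃ r is axiom T, which corresponds to reflexivity. R is reflexive — valid.
(B) Lr ⊃ Mr is axiom D; it is valid on a frame exactly when R is serial. R is serial, so valid.
(C) the dual of axiom B: valid iff R is symmetric. R is symmetric — valid.
(D) Lr ⊃ LLr (axiom 4) characterises the transitive frames. R is not transitive — not valid.
(E) Mr ⊃ r is valid only on frames where every R-edge is a self-loop. Here R ⊄ identity — not valid.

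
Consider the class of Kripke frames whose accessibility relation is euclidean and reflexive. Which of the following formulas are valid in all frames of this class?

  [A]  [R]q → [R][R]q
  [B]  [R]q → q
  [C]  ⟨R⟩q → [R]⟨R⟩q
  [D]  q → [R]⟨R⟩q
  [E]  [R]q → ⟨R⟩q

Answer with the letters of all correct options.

A reflexive euclidean relation is also symmetric (from wRw and wRv the euclidean condition gives vRw) and hence transitive; it is an equivalence relation.
(A) [R]q → [R][R]q is axiom 4; it is valid on a frame exactly when R is transitive. Every such R is transitive, so valid.
(B) axiom T: valid iff R is reflexive. Every such R is reflexive — valid.
(C) ⟨R⟩q → [R]⟨R⟩q is axiom 5, which corresponds to the euclidean property. Every such R is euclidean — valid.
(D) q → [R]⟨R⟩q (axiom B) characterises the symmetric frames. Every such R is symmetric — valid.
(E) [R]q → ⟨R⟩q (axiom D) characterises the serial frames. Every such R is serial — valid.

A, B, C, D, E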